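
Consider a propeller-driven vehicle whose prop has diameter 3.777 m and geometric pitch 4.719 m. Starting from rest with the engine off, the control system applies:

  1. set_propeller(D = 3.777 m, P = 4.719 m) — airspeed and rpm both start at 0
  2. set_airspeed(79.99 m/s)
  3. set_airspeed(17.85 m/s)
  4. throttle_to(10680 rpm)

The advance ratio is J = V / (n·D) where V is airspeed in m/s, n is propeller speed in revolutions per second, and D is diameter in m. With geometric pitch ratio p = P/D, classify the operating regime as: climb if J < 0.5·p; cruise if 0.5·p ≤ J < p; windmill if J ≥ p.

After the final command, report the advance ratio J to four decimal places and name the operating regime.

J = 0.0266, regime = climb

set_propeller: D = 3.777 m, P = 4.719 m (p = P/D = 1.249404); state ← (V=0, rpm=0)
set_airspeed(79.99): V ← 79.99 m/s
set_airspeed(17.85): V ← 17.85 m/s
throttle_to(10680): rpm ← 10680
final state: V = 17.85 m/s, rpm = 10680 → n = rpm/60 = 178.000000 rev/s
J = V / (n·D) = 17.85 / (178.000000 × 3.777) = 0.026550
regime bands: climb J<0.6247 | cruise [0.6247, 1.2494) | windmill J≥1.2494
J = 0.0266 → climb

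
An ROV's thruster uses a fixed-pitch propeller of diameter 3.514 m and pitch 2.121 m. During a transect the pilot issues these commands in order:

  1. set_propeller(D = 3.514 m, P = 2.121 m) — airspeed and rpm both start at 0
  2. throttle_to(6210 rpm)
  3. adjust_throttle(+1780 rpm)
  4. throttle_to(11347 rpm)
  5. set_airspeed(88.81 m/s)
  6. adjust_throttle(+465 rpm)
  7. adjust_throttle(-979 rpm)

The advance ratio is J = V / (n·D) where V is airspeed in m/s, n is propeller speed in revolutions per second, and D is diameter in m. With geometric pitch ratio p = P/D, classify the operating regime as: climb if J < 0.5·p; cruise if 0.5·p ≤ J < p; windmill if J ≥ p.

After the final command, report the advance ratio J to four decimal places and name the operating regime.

set_propeller: D = 3.514 m, P = 2.121 m (p = P/D = 0.603586); state ← (V=0, rpm=0)
throttle_to(6210): rpm ← 6210
adjust_throttle(+1780): rpm ← 6210 +1780 = 7990
throttle_to(11347): rpm ← 11347
set_airspeed(88.81): V ← 88.81 m/s
adjust_throttle(+465): rpm ← 11347 +465 = 11812
adjust_throttle(-979): rpm ← 11812 -979 = 10833
final state: V = 88.81 m/s, rpm = 10833 → n = rpm/60 = 180.550000 rev/s
J = V / (n·D) = 88.81 / (180.550000 × 3.514) = 0.139979
regime bands: climb J<0.3018 | cruise [0.3018, 0.6036) | windmill J≥0.6036
J = 0.1400 → climb

J = 0.1400, regime = climb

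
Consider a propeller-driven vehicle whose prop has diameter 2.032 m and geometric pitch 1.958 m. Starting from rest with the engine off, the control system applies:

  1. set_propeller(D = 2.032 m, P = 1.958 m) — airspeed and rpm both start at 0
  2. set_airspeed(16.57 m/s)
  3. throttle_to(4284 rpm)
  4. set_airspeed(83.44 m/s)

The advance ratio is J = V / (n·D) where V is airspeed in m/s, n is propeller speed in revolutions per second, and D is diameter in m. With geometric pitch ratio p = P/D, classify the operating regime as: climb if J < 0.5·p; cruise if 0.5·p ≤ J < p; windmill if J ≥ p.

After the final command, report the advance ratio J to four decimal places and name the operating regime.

set_propeller: D = 2.032 m, P = 1.958 m (p = P/D = 0.963583); state ← (V=0, rpm=0)
set_airspeed(16.57): V ← 16.57 m/s
throttle_to(4284): rpm ← 4284
set_airspeed(83.44): V ← 83.44 m/s
final state: V = 83.44 m/s, rpm = 4284 → n = rpm/60 = 71.400000 rev/s
J = V / (n·D) = 83.44 / (71.400000 × 2.032) = 0.575112
regime bands: climb J<0.4818 | cruise [0.4818, 0.9636) | windmill J≥0.9636
J = 0.5751 → cruise

J = 0.5751, regime = cruise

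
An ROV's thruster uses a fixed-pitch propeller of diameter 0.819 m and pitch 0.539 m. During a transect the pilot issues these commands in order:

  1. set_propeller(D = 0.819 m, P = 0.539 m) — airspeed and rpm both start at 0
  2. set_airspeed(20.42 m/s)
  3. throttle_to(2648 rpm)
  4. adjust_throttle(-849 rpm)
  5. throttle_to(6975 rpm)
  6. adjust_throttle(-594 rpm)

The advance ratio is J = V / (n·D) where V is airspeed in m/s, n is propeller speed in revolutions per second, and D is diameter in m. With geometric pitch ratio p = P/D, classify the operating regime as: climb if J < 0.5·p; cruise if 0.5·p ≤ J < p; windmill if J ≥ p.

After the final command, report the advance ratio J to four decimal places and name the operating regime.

J = 0.2344, regime = climb

set_propeller: D = 0.819 m, P = 0.539 m (p = P/D = 0.658120); state ← (V=0, rpm=0)
set_airspeed(20.42): V ← 20.42 m/s
throttle_to(2648): rpm ← 2648
adjust_throttle(-849): rpm ← 2648 -849 = 1799
throttle_to(6975): rpm ← 6975
adjust_throttle(-594): rpm ← 6975 -594 = 6381
final state: V = 20.42 m/s, rpm = 6381 → n = rpm/60 = 106.350000 rev/s
J = V / (n·D) = 20.42 / (106.350000 × 0.819) = 0.234441
regime bands: climb J<0.3291 | cruise [0.3291, 0.6581) | windmill J≥0.6581
J = 0.2344 → climb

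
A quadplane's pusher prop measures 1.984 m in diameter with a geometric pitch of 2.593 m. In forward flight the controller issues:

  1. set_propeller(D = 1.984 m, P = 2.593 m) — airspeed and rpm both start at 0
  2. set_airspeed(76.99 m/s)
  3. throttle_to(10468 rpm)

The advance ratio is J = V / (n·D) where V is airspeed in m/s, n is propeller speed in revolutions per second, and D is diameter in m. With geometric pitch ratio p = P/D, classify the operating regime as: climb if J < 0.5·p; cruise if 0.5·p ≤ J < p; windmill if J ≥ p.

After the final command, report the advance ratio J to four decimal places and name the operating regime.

set_propeller: D = 1.984 m, P = 2.593 m (p = P/D = 1.306956); state ← (V=0, rpm=0)
set_airspeed(76.99): V ← 76.99 m/s
throttle_to(10468): rpm ← 10468
final state: V = 76.99 m/s, rpm = 10468 → n = rpm/60 = 174.466667 rev/s
J = V / (n·D) = 76.99 / (174.466667 × 1.984) = 0.222423
regime bands: climb J<0.6535 | cruise [0.6535, 1.3070) | windmill J≥1.3070
J = 0.2224 → climb

J = 0.2224, regime = climb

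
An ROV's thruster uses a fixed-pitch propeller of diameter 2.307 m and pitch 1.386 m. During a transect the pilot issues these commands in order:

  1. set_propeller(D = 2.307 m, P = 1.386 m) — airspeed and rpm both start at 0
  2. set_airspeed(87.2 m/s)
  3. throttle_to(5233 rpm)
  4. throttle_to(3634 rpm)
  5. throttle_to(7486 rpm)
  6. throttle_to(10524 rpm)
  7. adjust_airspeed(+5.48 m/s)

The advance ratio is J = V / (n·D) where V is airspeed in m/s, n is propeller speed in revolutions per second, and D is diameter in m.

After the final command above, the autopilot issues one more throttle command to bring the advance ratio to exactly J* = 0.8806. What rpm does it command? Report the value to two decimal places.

rpm = 2737.23

set_propeller: D = 2.307 m, P = 1.386 m (p = P/D = 0.600780); state ← (V=0, rpm=0)
set_airspeed(87.2): V ← 87.2 m/s
throttle_to(5233): rpm ← 5233
throttle_to(3634): rpm ← 3634
throttle_to(7486): rpm ← 7486
throttle_to(10524): rpm ← 10524
adjust_airspeed(+5.48): V ← 87.2 +5.48 = 92.68 m/s
final state: V = 92.68 m/s, rpm = 10524 → n = rpm/60 = 175.400000 rev/s
target J* = 0.8806; solve J* = V/(n·D) for n: n = V/(J*·D) = 92.68/(0.8806 × 2.307) = 45.620469 rev/s
rpm = 60·n = 2737.228164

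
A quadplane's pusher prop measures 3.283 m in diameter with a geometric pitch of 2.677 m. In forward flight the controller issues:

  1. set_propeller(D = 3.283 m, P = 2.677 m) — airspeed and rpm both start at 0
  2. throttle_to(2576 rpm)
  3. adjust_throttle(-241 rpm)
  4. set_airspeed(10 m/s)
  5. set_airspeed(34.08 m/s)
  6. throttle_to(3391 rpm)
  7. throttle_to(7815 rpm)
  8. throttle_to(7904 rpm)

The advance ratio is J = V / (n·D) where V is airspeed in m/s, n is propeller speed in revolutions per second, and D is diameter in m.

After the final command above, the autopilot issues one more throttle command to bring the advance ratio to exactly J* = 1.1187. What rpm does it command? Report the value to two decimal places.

set_propeller: D = 3.283 m, P = 2.677 m (p = P/D = 0.815413); state ← (V=0, rpm=0)
throttle_to(2576): rpm ← 2576
adjust_throttle(-241): rpm ← 2576 -241 = 2335
set_airspeed(10): V ← 10 m/s
set_airspeed(34.08): V ← 34.08 m/s
throttle_to(3391): rpm ← 3391
throttle_to(7815): rpm ← 7815
throttle_to(7904): rpm ← 7904
final state: V = 34.08 m/s, rpm = 7904 → n = rpm/60 = 131.733333 rev/s
target J* = 1.1187; solve J* = V/(n·D) for n: n = V/(J*·D) = 34.08/(1.1187 × 3.283) = 9.279297 rev/s
rpm = 60·n = 556.757807

rpm = 556.76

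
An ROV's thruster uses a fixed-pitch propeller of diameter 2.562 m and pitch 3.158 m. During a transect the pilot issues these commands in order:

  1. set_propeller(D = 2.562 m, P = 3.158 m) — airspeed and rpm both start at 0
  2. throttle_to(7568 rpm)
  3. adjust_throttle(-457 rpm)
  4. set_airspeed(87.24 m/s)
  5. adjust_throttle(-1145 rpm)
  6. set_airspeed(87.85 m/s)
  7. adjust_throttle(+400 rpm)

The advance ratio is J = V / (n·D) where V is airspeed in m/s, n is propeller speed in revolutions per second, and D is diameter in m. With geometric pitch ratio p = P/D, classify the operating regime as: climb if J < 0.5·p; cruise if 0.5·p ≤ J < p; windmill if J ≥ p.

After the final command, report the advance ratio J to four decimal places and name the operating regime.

set_propeller: D = 2.562 m, P = 3.158 m (p = P/D = 1.232631); state ← (V=0, rpm=0)
throttle_to(7568): rpm ← 7568
adjust_throttle(-457): rpm ← 7568 -457 = 7111
set_airspeed(87.24): V ← 87.24 m/s
adjust_throttle(-1145): rpm ← 7111 -1145 = 5966
set_airspeed(87.85): V ← 87.85 m/s
adjust_throttle(+400): rpm ← 5966 +400 = 6366
final state: V = 87.85 m/s, rpm = 6366 → n = rpm/60 = 106.100000 rev/s
J = V / (n·D) = 87.85 / (106.100000 × 2.562) = 0.323182
regime bands: climb J<0.6163 | cruise [0.6163, 1.2326) | windmill J≥1.2326
J = 0.3232 → climb

J = 0.3232, regime = climb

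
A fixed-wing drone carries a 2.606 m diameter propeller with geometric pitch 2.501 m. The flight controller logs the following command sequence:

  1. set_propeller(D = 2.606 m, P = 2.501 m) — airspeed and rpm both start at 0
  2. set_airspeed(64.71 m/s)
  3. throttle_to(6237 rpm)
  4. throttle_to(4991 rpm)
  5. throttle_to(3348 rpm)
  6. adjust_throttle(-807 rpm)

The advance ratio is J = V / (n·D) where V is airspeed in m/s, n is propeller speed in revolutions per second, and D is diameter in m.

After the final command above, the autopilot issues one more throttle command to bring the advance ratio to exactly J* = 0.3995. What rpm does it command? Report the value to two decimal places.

rpm = 3729.34

set_propeller: D = 2.606 m, P = 2.501 m (p = P/D = 0.959708); state ← (V=0, rpm=0)
set_airspeed(64.71): V ← 64.71 m/s
throttle_to(6237): rpm ← 6237
throttle_to(4991): rpm ← 4991
throttle_to(3348): rpm ← 3348
adjust_throttle(-807): rpm ← 3348 -807 = 2541
final state: V = 64.71 m/s, rpm = 2541 → n = rpm/60 = 42.350000 rev/s
target J* = 0.3995; solve J* = V/(n·D) for n: n = V/(J*·D) = 64.71/(0.3995 × 2.606) = 62.155592 rev/s
rpm = 60·n = 3729.335499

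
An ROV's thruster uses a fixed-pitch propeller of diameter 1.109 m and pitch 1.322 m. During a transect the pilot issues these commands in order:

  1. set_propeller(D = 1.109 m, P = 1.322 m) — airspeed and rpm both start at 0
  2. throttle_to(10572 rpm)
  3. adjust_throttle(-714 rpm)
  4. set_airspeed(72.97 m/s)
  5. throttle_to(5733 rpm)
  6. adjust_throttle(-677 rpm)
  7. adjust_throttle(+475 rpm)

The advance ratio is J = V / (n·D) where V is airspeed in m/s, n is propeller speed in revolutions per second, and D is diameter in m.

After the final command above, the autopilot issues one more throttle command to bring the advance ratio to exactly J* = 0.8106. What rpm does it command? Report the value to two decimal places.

rpm = 4870.32

set_propeller: D = 1.109 m, P = 1.322 m (p = P/D = 1.192065); state ← (V=0, rpm=0)
throttle_to(10572): rpm ← 10572
adjust_throttle(-714): rpm ← 10572 -714 = 9858
set_airspeed(72.97): V ← 72.97 m/s
throttle_to(5733): rpm ← 5733
adjust_throttle(-677): rpm ← 5733 -677 = 5056
adjust_throttle(+475): rpm ← 5056 +475 = 5531
final state: V = 72.97 m/s, rpm = 5531 → n = rpm/60 = 92.183333 rev/s
target J* = 0.8106; solve J* = V/(n·D) for n: n = V/(J*·D) = 72.97/(0.8106 × 1.109) = 81.171991 rev/s
rpm = 60·n = 4870.319484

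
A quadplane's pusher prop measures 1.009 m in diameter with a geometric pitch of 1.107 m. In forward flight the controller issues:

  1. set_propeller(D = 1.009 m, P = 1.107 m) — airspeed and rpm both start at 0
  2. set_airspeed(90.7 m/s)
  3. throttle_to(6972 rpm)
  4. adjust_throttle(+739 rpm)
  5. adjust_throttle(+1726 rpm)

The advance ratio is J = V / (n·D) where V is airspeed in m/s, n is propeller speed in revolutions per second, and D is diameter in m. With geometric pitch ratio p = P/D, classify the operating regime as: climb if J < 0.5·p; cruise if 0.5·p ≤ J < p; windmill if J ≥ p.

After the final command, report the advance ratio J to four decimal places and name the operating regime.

set_propeller: D = 1.009 m, P = 1.107 m (p = P/D = 1.097126); state ← (V=0, rpm=0)
set_airspeed(90.7): V ← 90.7 m/s
throttle_to(6972): rpm ← 6972
adjust_throttle(+739): rpm ← 6972 +739 = 7711
adjust_throttle(+1726): rpm ← 7711 +1726 = 9437
final state: V = 90.7 m/s, rpm = 9437 → n = rpm/60 = 157.283333 rev/s
J = V / (n·D) = 90.7 / (157.283333 × 1.009) = 0.571523
regime bands: climb J<0.5486 | cruise [0.5486, 1.0971) | windmill J≥1.0971
J = 0.5715 → cruise

J = 0.5715, regime = cruise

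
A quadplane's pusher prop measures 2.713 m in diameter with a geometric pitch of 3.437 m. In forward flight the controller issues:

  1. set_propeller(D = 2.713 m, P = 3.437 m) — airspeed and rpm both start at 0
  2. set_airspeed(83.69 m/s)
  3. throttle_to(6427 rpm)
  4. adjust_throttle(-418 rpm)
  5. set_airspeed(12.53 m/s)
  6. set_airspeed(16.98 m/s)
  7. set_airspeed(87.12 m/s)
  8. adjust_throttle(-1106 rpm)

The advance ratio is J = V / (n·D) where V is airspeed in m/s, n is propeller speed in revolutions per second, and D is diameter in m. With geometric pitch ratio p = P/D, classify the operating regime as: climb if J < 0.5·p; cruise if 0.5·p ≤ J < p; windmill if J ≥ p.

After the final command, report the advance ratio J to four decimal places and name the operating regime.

set_propeller: D = 2.713 m, P = 3.437 m (p = P/D = 1.266863); state ← (V=0, rpm=0)
set_airspeed(83.69): V ← 83.69 m/s
throttle_to(6427): rpm ← 6427
adjust_throttle(-418): rpm ← 6427 -418 = 6009
set_airspeed(12.53): V ← 12.53 m/s
set_airspeed(16.98): V ← 16.98 m/s
set_airspeed(87.12): V ← 87.12 m/s
adjust_throttle(-1106): rpm ← 6009 -1106 = 4903
final state: V = 87.12 m/s, rpm = 4903 → n = rpm/60 = 81.716667 rev/s
J = V / (n·D) = 87.12 / (81.716667 × 2.713) = 0.392968
regime bands: climb J<0.6334 | cruise [0.6334, 1.2669) | windmill J≥1.2669
J = 0.3930 → climb

J = 0.3930, regime = climb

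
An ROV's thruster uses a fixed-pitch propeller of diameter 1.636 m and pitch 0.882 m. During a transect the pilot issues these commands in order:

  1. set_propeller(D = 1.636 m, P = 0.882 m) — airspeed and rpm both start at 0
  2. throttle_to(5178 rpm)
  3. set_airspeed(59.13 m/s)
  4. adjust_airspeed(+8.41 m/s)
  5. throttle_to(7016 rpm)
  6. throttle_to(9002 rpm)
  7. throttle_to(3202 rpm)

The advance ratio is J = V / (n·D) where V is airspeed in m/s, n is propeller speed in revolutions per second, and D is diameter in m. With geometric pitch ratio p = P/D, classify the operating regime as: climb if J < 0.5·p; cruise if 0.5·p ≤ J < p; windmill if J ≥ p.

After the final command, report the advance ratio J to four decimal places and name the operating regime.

J = 0.7736, regime = windmill

set_propeller: D = 1.636 m, P = 0.882 m (p = P/D = 0.539120); state ← (V=0, rpm=0)
throttle_to(5178): rpm ← 5178
set_airspeed(59.13): V ← 59.13 m/s
adjust_airspeed(+8.41): V ← 59.13 +8.41 = 67.54 m/s
throttle_to(7016): rpm ← 7016
throttle_to(9002): rpm ← 9002
throttle_to(3202): rpm ← 3202
final state: V = 67.54 m/s, rpm = 3202 → n = rpm/60 = 53.366667 rev/s
J = V / (n·D) = 67.54 / (53.366667 × 1.636) = 0.773584
regime bands: climb J<0.2696 | cruise [0.2696, 0.5391) | windmill J≥0.5391
J = 0.7736 → windmill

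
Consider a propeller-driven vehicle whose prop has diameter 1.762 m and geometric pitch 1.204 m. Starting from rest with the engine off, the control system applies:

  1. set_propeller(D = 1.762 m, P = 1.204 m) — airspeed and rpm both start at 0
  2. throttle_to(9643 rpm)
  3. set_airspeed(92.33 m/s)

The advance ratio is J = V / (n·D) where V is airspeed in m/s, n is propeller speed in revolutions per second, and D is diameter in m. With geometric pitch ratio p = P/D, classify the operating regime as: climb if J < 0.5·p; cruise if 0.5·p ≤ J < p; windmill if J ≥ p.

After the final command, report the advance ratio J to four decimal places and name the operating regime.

set_propeller: D = 1.762 m, P = 1.204 m (p = P/D = 0.683314); state ← (V=0, rpm=0)
throttle_to(9643): rpm ← 9643
set_airspeed(92.33): V ← 92.33 m/s
final state: V = 92.33 m/s, rpm = 9643 → n = rpm/60 = 160.716667 rev/s
J = V / (n·D) = 92.33 / (160.716667 × 1.762) = 0.326044
regime bands: climb J<0.3417 | cruise [0.3417, 0.6833) | windmill J≥0.6833
J = 0.3260 → climb

J = 0.3260, regime = climb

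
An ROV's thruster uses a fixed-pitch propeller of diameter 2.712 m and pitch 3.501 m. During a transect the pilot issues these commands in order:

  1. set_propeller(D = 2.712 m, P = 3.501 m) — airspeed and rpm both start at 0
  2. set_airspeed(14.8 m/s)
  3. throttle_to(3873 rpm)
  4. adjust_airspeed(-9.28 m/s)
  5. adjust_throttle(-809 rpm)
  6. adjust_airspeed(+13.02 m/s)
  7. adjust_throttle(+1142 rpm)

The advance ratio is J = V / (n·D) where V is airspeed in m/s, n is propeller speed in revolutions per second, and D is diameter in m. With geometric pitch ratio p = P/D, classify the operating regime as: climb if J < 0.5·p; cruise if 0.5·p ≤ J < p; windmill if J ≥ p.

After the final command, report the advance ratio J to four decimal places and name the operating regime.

J = 0.0975, regime = climb

set_propeller: D = 2.712 m, P = 3.501 m (p = P/D = 1.290929); state ← (V=0, rpm=0)
set_airspeed(14.8): V ← 14.8 m/s
throttle_to(3873): rpm ← 3873
adjust_airspeed(-9.28): V ← 14.8 -9.28 = 5.52 m/s
adjust_throttle(-809): rpm ← 3873 -809 = 3064
adjust_airspeed(+13.02): V ← 5.52 +13.02 = 18.54 m/s
adjust_throttle(+1142): rpm ← 3064 +1142 = 4206
final state: V = 18.54 m/s, rpm = 4206 → n = rpm/60 = 70.100000 rev/s
J = V / (n·D) = 18.54 / (70.100000 × 2.712) = 0.097522
regime bands: climb J<0.6455 | cruise [0.6455, 1.2909) | windmill J≥1.2909
J = 0.0975 → climb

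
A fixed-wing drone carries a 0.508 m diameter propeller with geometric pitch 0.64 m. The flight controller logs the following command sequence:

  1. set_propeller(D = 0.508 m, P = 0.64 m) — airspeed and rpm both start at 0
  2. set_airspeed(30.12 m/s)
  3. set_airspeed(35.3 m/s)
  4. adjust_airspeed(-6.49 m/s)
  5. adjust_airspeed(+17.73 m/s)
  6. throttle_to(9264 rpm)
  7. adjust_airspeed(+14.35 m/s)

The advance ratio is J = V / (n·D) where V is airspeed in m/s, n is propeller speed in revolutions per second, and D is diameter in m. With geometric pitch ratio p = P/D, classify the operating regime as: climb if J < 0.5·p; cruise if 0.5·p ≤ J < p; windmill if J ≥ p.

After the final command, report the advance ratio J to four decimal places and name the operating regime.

set_propeller: D = 0.508 m, P = 0.64 m (p = P/D = 1.259843); state ← (V=0, rpm=0)
set_airspeed(30.12): V ← 30.12 m/s
set_airspeed(35.3): V ← 35.3 m/s
adjust_airspeed(-6.49): V ← 35.3 -6.49 = 28.81 m/s
adjust_airspeed(+17.73): V ← 28.81 +17.73 = 46.54 m/s
throttle_to(9264): rpm ← 9264
adjust_airspeed(+14.35): V ← 46.54 +14.35 = 60.89 m/s
final state: V = 60.89 m/s, rpm = 9264 → n = rpm/60 = 154.400000 rev/s
J = V / (n·D) = 60.89 / (154.400000 × 0.508) = 0.776310
regime bands: climb J<0.6299 | cruise [0.6299, 1.2598) | windmill J≥1.2598
J = 0.7763 → cruise

J = 0.7763, regime = cruise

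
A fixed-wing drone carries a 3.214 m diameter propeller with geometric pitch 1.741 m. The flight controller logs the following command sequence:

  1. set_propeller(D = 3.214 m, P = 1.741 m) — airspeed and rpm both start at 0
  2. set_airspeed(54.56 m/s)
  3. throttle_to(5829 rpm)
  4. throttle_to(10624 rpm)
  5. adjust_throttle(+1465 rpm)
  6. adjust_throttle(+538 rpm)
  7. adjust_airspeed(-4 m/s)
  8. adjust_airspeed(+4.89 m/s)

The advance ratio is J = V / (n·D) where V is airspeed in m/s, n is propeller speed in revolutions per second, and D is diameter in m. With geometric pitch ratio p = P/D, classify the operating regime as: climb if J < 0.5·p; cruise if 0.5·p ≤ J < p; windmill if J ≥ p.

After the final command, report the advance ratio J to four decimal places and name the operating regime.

set_propeller: D = 3.214 m, P = 1.741 m (p = P/D = 0.541693); state ← (V=0, rpm=0)
set_airspeed(54.56): V ← 54.56 m/s
throttle_to(5829): rpm ← 5829
throttle_to(10624): rpm ← 10624
adjust_throttle(+1465): rpm ← 10624 +1465 = 12089
adjust_throttle(+538): rpm ← 12089 +538 = 12627
adjust_airspeed(-4): V ← 54.56 -4 = 50.56 m/s
adjust_airspeed(+4.89): V ← 50.56 +4.89 = 55.45 m/s
final state: V = 55.45 m/s, rpm = 12627 → n = rpm/60 = 210.450000 rev/s
J = V / (n·D) = 55.45 / (210.450000 × 3.214) = 0.081980
regime bands: climb J<0.2708 | cruise [0.2708, 0.5417) | windmill J≥0.5417
J = 0.0820 → climb

J = 0.0820, regime = climb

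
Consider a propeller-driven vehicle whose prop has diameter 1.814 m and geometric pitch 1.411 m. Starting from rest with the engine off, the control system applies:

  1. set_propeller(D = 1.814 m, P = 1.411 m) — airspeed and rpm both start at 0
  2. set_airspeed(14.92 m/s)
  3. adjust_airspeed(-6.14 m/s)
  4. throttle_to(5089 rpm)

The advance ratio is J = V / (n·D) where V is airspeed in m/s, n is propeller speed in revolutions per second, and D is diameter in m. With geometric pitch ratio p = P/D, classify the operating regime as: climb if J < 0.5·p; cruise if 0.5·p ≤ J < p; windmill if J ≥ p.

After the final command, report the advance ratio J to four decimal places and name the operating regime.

J = 0.0571, regime = climb

set_propeller: D = 1.814 m, P = 1.411 m (p = P/D = 0.777839); state ← (V=0, rpm=0)
set_airspeed(14.92): V ← 14.92 m/s
adjust_airspeed(-6.14): V ← 14.92 -6.14 = 8.78 m/s
throttle_to(5089): rpm ← 5089
final state: V = 8.78 m/s, rpm = 5089 → n = rpm/60 = 84.816667 rev/s
J = V / (n·D) = 8.78 / (84.816667 × 1.814) = 0.057066
regime bands: climb J<0.3889 | cruise [0.3889, 0.7778) | windmill J≥0.7778
J = 0.0571 → climb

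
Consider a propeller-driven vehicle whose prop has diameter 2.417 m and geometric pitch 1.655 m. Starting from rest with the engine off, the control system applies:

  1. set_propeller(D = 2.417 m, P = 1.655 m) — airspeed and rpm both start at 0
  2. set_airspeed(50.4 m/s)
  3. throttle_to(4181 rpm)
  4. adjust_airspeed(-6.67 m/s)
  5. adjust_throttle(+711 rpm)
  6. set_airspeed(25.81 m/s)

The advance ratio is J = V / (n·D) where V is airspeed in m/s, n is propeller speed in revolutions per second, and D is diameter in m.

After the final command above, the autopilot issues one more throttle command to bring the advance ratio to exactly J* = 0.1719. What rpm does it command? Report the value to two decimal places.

rpm = 3727.23

set_propeller: D = 2.417 m, P = 1.655 m (p = P/D = 0.684733); state ← (V=0, rpm=0)
set_airspeed(50.4): V ← 50.4 m/s
throttle_to(4181): rpm ← 4181
adjust_airspeed(-6.67): V ← 50.4 -6.67 = 43.73 m/s
adjust_throttle(+711): rpm ← 4181 +711 = 4892
set_airspeed(25.81): V ← 25.81 m/s
final state: V = 25.81 m/s, rpm = 4892 → n = rpm/60 = 81.533333 rev/s
target J* = 0.1719; solve J* = V/(n·D) for n: n = V/(J*·D) = 25.81/(0.1719 × 2.417) = 62.120576 rev/s
rpm = 60·n = 3727.234590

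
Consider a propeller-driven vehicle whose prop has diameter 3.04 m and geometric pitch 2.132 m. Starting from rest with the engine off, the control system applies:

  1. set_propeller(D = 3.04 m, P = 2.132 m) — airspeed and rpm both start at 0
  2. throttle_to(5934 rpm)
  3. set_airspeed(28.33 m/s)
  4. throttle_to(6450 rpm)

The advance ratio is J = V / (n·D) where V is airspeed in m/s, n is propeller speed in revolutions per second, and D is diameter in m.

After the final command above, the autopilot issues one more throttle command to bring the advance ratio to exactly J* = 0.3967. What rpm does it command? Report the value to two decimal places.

rpm = 1409.49

set_propeller: D = 3.04 m, P = 2.132 m (p = P/D = 0.701316); state ← (V=0, rpm=0)
throttle_to(5934): rpm ← 5934
set_airspeed(28.33): V ← 28.33 m/s
throttle_to(6450): rpm ← 6450
final state: V = 28.33 m/s, rpm = 6450 → n = rpm/60 = 107.500000 rev/s
target J* = 0.3967; solve J* = V/(n·D) for n: n = V/(J*·D) = 28.33/(0.3967 × 3.04) = 23.491502 rev/s
rpm = 60·n = 1409.490136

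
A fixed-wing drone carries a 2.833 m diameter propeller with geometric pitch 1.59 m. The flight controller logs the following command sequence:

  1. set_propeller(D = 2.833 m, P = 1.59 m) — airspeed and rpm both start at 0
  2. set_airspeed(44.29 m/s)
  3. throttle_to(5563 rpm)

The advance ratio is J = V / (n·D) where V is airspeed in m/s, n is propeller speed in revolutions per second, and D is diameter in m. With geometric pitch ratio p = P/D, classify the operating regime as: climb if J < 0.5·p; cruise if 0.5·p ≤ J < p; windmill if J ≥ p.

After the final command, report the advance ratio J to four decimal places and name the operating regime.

set_propeller: D = 2.833 m, P = 1.59 m (p = P/D = 0.561242); state ← (V=0, rpm=0)
set_airspeed(44.29): V ← 44.29 m/s
throttle_to(5563): rpm ← 5563
final state: V = 44.29 m/s, rpm = 5563 → n = rpm/60 = 92.716667 rev/s
J = V / (n·D) = 44.29 / (92.716667 × 2.833) = 0.168617
regime bands: climb J<0.2806 | cruise [0.2806, 0.5612) | windmill J≥0.5612
J = 0.1686 → climb

J = 0.1686, regime = climb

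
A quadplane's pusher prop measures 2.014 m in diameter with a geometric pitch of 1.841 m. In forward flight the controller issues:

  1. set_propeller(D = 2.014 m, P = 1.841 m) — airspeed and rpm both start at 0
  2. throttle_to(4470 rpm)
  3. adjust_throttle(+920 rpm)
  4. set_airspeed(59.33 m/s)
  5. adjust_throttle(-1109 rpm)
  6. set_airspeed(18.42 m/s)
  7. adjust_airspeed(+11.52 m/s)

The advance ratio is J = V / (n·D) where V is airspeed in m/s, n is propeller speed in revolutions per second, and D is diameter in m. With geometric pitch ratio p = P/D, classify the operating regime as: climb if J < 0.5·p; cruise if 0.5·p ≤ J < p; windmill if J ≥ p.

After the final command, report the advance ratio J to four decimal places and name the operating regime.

set_propeller: D = 2.014 m, P = 1.841 m (p = P/D = 0.914101); state ← (V=0, rpm=0)
throttle_to(4470): rpm ← 4470
adjust_throttle(+920): rpm ← 4470 +920 = 5390
set_airspeed(59.33): V ← 59.33 m/s
adjust_throttle(-1109): rpm ← 5390 -1109 = 4281
set_airspeed(18.42): V ← 18.42 m/s
adjust_airspeed(+11.52): V ← 18.42 +11.52 = 29.94 m/s
final state: V = 29.94 m/s, rpm = 4281 → n = rpm/60 = 71.350000 rev/s
J = V / (n·D) = 29.94 / (71.350000 × 2.014) = 0.208352
regime bands: climb J<0.4571 | cruise [0.4571, 0.9141) | windmill J≥0.9141
J = 0.2084 → climb

J = 0.2084, regime = climb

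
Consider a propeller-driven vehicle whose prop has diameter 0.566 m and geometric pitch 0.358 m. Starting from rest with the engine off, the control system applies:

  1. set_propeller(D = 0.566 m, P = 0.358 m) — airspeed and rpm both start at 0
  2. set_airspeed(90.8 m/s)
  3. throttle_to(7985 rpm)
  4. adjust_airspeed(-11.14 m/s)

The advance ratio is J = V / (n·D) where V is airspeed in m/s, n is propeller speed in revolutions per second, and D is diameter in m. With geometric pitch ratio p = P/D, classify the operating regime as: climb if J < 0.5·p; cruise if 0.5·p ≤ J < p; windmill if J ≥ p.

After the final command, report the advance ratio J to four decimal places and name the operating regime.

J = 1.0575, regime = windmill

set_propeller: D = 0.566 m, P = 0.358 m (p = P/D = 0.632509); state ← (V=0, rpm=0)
set_airspeed(90.8): V ← 90.8 m/s
throttle_to(7985): rpm ← 7985
adjust_airspeed(-11.14): V ← 90.8 -11.14 = 79.66 m/s
final state: V = 79.66 m/s, rpm = 7985 → n = rpm/60 = 133.083333 rev/s
J = V / (n·D) = 79.66 / (133.083333 × 0.566) = 1.057548
regime bands: climb J<0.3163 | cruise [0.3163, 0.6325) | windmill J≥0.6325
J = 1.0575 → windmill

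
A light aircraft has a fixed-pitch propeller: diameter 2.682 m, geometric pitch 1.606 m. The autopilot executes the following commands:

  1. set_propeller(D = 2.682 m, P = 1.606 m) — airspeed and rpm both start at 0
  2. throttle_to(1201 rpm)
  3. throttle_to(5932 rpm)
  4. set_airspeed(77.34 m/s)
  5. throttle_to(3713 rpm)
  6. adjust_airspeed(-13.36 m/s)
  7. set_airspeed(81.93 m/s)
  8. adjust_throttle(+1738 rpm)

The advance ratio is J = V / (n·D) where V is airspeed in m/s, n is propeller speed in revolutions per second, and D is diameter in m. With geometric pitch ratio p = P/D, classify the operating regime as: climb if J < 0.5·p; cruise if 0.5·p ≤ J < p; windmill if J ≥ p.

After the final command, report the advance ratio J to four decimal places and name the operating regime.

J = 0.3362, regime = cruise

set_propeller: D = 2.682 m, P = 1.606 m (p = P/D = 0.598807); state ← (V=0, rpm=0)
throttle_to(1201): rpm ← 1201
throttle_to(5932): rpm ← 5932
set_airspeed(77.34): V ← 77.34 m/s
throttle_to(3713): rpm ← 3713
adjust_airspeed(-13.36): V ← 77.34 -13.36 = 63.98 m/s
set_airspeed(81.93): V ← 81.93 m/s
adjust_throttle(+1738): rpm ← 3713 +1738 = 5451
final state: V = 81.93 m/s, rpm = 5451 → n = rpm/60 = 90.850000 rev/s
J = V / (n·D) = 81.93 / (90.850000 × 2.682) = 0.336248
regime bands: climb J<0.2994 | cruise [0.2994, 0.5988) | windmill J≥0.5988
J = 0.3362 → cruise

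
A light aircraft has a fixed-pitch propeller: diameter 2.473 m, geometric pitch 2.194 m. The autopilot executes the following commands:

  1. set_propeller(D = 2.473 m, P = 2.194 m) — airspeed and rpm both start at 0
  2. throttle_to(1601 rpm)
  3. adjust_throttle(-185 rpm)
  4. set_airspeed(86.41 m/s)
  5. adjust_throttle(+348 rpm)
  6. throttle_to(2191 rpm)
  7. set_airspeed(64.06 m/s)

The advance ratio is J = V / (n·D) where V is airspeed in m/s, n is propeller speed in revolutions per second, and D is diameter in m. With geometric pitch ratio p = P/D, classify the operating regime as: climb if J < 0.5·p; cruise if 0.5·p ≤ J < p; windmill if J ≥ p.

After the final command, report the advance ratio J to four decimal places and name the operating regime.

set_propeller: D = 2.473 m, P = 2.194 m (p = P/D = 0.887182); state ← (V=0, rpm=0)
throttle_to(1601): rpm ← 1601
adjust_throttle(-185): rpm ← 1601 -185 = 1416
set_airspeed(86.41): V ← 86.41 m/s
adjust_throttle(+348): rpm ← 1416 +348 = 1764
throttle_to(2191): rpm ← 2191
set_airspeed(64.06): V ← 64.06 m/s
final state: V = 64.06 m/s, rpm = 2191 → n = rpm/60 = 36.516667 rev/s
J = V / (n·D) = 64.06 / (36.516667 × 2.473) = 0.709368
regime bands: climb J<0.4436 | cruise [0.4436, 0.8872) | windmill J≥0.8872
J = 0.7094 → cruise

J = 0.7094, regime = cruise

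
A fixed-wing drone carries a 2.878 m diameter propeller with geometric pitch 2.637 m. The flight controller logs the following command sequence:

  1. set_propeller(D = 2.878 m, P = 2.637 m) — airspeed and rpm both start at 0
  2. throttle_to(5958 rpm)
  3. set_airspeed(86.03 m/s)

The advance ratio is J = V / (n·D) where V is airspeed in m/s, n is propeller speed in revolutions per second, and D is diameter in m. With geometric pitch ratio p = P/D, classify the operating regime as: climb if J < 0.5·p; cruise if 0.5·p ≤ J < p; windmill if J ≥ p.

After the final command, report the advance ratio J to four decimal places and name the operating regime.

set_propeller: D = 2.878 m, P = 2.637 m (p = P/D = 0.916261); state ← (V=0, rpm=0)
throttle_to(5958): rpm ← 5958
set_airspeed(86.03): V ← 86.03 m/s
final state: V = 86.03 m/s, rpm = 5958 → n = rpm/60 = 99.300000 rev/s
J = V / (n·D) = 86.03 / (99.300000 × 2.878) = 0.301030
regime bands: climb J<0.4581 | cruise [0.4581, 0.9163) | windmill J≥0.9163
J = 0.3010 → climb

J = 0.3010, regime = climb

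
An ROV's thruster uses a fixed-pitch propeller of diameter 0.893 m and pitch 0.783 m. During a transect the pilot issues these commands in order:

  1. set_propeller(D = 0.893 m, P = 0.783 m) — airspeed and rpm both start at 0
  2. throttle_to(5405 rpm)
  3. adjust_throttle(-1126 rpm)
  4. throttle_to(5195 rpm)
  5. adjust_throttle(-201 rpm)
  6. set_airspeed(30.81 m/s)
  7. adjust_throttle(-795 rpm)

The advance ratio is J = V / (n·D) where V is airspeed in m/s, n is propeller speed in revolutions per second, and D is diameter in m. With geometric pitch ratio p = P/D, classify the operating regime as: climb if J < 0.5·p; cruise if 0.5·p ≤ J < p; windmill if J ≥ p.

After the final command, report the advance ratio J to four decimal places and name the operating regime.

set_propeller: D = 0.893 m, P = 0.783 m (p = P/D = 0.876820); state ← (V=0, rpm=0)
throttle_to(5405): rpm ← 5405
adjust_throttle(-1126): rpm ← 5405 -1126 = 4279
throttle_to(5195): rpm ← 5195
adjust_throttle(-201): rpm ← 5195 -201 = 4994
set_airspeed(30.81): V ← 30.81 m/s
adjust_throttle(-795): rpm ← 4994 -795 = 4199
final state: V = 30.81 m/s, rpm = 4199 → n = rpm/60 = 69.983333 rev/s
J = V / (n·D) = 30.81 / (69.983333 × 0.893) = 0.492999
regime bands: climb J<0.4384 | cruise [0.4384, 0.8768) | windmill J≥0.8768
J = 0.4930 → cruise

J = 0.4930, regime = cruise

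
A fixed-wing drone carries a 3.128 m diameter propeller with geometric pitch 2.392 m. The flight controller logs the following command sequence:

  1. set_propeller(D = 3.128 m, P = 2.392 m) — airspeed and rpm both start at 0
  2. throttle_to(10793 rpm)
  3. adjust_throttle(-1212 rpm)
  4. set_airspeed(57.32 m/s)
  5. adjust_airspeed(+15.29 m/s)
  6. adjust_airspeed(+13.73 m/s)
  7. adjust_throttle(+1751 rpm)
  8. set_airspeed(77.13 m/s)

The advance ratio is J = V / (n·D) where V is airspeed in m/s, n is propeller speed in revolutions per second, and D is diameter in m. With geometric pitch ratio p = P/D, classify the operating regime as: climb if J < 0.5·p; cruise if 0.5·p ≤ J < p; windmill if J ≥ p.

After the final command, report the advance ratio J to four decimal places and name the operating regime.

set_propeller: D = 3.128 m, P = 2.392 m (p = P/D = 0.764706); state ← (V=0, rpm=0)
throttle_to(10793): rpm ← 10793
adjust_throttle(-1212): rpm ← 10793 -1212 = 9581
set_airspeed(57.32): V ← 57.32 m/s
adjust_airspeed(+15.29): V ← 57.32 +15.29 = 72.61 m/s
adjust_airspeed(+13.73): V ← 72.61 +13.73 = 86.34 m/s
adjust_throttle(+1751): rpm ← 9581 +1751 = 11332
set_airspeed(77.13): V ← 77.13 m/s
final state: V = 77.13 m/s, rpm = 11332 → n = rpm/60 = 188.866667 rev/s
J = V / (n·D) = 77.13 / (188.866667 × 3.128) = 0.130557
regime bands: climb J<0.3824 | cruise [0.3824, 0.7647) | windmill J≥0.7647
J = 0.1306 → climb

J = 0.1306, regime = climb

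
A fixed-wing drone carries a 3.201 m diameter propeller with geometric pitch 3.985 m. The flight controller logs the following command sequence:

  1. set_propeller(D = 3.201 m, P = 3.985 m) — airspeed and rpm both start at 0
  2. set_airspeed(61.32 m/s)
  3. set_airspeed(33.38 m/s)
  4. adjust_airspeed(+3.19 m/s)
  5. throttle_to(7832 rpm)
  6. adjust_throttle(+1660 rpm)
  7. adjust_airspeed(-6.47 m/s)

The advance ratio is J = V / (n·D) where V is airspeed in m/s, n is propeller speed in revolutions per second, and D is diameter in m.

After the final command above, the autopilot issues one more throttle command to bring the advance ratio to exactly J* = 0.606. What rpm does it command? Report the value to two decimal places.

rpm = 931.02

set_propeller: D = 3.201 m, P = 3.985 m (p = P/D = 1.244923); state ← (V=0, rpm=0)
set_airspeed(61.32): V ← 61.32 m/s
set_airspeed(33.38): V ← 33.38 m/s
adjust_airspeed(+3.19): V ← 33.38 +3.19 = 36.57 m/s
throttle_to(7832): rpm ← 7832
adjust_throttle(+1660): rpm ← 7832 +1660 = 9492
adjust_airspeed(-6.47): V ← 36.57 -6.47 = 30.1 m/s
final state: V = 30.1 m/s, rpm = 9492 → n = rpm/60 = 158.200000 rev/s
target J* = 0.606; solve J* = V/(n·D) for n: n = V/(J*·D) = 30.1/(0.606 × 3.201) = 15.517016 rev/s
rpm = 60·n = 931.020937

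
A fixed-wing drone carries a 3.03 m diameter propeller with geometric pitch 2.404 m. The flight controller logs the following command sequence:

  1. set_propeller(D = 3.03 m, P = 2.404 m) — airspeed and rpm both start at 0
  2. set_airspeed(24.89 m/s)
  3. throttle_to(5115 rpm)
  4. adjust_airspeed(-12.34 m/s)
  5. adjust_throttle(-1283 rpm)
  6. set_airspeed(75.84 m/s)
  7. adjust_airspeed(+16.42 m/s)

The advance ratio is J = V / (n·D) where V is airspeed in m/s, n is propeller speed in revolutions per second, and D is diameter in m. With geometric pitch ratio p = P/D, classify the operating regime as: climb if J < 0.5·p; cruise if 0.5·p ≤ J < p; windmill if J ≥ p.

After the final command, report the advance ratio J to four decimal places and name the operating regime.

set_propeller: D = 3.03 m, P = 2.404 m (p = P/D = 0.793399); state ← (V=0, rpm=0)
set_airspeed(24.89): V ← 24.89 m/s
throttle_to(5115): rpm ← 5115
adjust_airspeed(-12.34): V ← 24.89 -12.34 = 12.55 m/s
adjust_throttle(-1283): rpm ← 5115 -1283 = 3832
set_airspeed(75.84): V ← 75.84 m/s
adjust_airspeed(+16.42): V ← 75.84 +16.42 = 92.26 m/s
final state: V = 92.26 m/s, rpm = 3832 → n = rpm/60 = 63.866667 rev/s
J = V / (n·D) = 92.26 / (63.866667 × 3.03) = 0.476756
regime bands: climb J<0.3967 | cruise [0.3967, 0.7934) | windmill J≥0.7934
J = 0.4768 → cruise

J = 0.4768, regime = cruise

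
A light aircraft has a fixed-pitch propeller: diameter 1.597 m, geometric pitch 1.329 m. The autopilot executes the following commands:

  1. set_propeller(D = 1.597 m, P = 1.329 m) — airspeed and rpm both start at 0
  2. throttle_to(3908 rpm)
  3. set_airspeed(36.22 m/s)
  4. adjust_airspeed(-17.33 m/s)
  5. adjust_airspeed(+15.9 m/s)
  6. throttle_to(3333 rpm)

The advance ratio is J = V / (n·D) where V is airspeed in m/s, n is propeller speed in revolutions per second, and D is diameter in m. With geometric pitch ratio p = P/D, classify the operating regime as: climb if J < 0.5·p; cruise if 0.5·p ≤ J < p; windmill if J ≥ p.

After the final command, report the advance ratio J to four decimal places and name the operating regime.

J = 0.3922, regime = climb

set_propeller: D = 1.597 m, P = 1.329 m (p = P/D = 0.832185); state ← (V=0, rpm=0)
throttle_to(3908): rpm ← 3908
set_airspeed(36.22): V ← 36.22 m/s
adjust_airspeed(-17.33): V ← 36.22 -17.33 = 18.89 m/s
adjust_airspeed(+15.9): V ← 18.89 +15.9 = 34.79 m/s
throttle_to(3333): rpm ← 3333
final state: V = 34.79 m/s, rpm = 3333 → n = rpm/60 = 55.550000 rev/s
J = V / (n·D) = 34.79 / (55.550000 × 1.597) = 0.392162
regime bands: climb J<0.4161 | cruise [0.4161, 0.8322) | windmill J≥0.8322
J = 0.3922 → climb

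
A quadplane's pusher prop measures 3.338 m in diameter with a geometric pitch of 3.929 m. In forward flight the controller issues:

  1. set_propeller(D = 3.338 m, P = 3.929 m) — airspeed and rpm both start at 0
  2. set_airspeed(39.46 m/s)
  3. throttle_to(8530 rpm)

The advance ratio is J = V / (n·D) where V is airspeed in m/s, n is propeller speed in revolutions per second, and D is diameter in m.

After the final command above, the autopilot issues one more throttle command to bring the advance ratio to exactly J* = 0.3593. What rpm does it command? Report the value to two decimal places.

set_propeller: D = 3.338 m, P = 3.929 m (p = P/D = 1.177052); state ← (V=0, rpm=0)
set_airspeed(39.46): V ← 39.46 m/s
throttle_to(8530): rpm ← 8530
final state: V = 39.46 m/s, rpm = 8530 → n = rpm/60 = 142.166667 rev/s
target J* = 0.3593; solve J* = V/(n·D) for n: n = V/(J*·D) = 39.46/(0.3593 × 3.338) = 32.901336 rev/s
rpm = 60·n = 1974.080151

rpm = 1974.08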